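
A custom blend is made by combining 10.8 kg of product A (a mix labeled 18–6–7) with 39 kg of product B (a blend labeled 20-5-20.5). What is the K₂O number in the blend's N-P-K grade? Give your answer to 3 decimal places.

Total mass = 10.8 + 39 = 49.8 kg.
K₂O mass = 7%×10.8 + 20.5%×39 = 8.751 kg.
% K₂O = 8.751 / 49.8 = 17.5723%.

17.572% K₂O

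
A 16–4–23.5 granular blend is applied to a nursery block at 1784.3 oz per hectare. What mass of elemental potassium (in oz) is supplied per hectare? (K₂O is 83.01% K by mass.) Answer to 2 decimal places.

348.07 oz K per hectare

K₂O per hectare = 1784.3 × 23.5% = 419.31 oz.
Elemental K = 419.31 × 0.8301 = 348.0696 oz per hectare.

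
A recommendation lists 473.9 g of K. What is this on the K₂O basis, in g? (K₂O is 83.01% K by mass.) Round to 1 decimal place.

K₂O = 473.9 / 0.8301 = 570.895 g.

570.9 g K₂O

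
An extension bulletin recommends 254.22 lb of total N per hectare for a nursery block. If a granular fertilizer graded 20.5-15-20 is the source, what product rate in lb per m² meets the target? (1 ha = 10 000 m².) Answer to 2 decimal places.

0.12 lb of product per sq m

Product per hectare = 254.22 / 20.5% = 1240.1 lb.
Convert to per m²: 1240.1 × 0.0001 = 0.12401 lb.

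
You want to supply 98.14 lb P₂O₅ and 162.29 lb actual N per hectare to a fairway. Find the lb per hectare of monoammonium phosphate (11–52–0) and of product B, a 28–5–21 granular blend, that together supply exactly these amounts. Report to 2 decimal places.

138.22 lb monoammonium phosphate, 525.31 lb product B

Per-hectare balance (a = monoammonium phosphate, b = product B):
P₂O₅: 0.52·a + 0.05·b = 98.14
N: 0.11·a + 0.28·b = 162.29
Eliminate a: (row1) − 0.52/0.11·(row2) → -1.27364·b = -669.049, so b = 525.306.
Back-substitute: a = (98.14 − 0.05·525.306) / 0.52 = 138.221.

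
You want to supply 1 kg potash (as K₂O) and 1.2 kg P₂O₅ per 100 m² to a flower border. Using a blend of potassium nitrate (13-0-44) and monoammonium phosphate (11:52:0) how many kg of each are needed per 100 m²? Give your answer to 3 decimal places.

2.273 kg potassium nitrate, 2.308 kg monoammonium phosphate

With a, b = kg per 100 m² of potassium nitrate and monoammonium phosphate:
K₂O: 0.44·a + 0·b = 1
P₂O₅: 0·a + 0.52·b = 1.2
Solving simultaneously: a = 2.27273, b = 2.30769.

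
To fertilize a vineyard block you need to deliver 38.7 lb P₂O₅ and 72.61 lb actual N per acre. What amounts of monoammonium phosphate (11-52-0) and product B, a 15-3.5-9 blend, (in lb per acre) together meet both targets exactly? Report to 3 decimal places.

44.014 lb monoammonium phosphate, 451.790 lb product B

Let a = lb of monoammonium phosphate, b = lb of product B (per acre).
P₂O₅: 0.52·a + 0.035·b = 38.7
N: 0.11·a + 0.15·b = 72.61
Eliminate a: (row1) − 0.52/0.11·(row2) → -0.674091·b = -304.547, so b = 451.7896.
Back-substitute: a = (38.7 − 0.035·451.7896) / 0.52 = 44.0142.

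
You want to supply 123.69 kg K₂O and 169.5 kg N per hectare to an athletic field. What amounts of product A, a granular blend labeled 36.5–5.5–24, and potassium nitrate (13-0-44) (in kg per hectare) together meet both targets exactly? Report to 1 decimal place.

452.1 kg product A, 34.5 kg potassium nitrate

With a, b = kg per hectare of product A and potassium nitrate:
K₂O: 0.24·a + 0.44·b = 123.69
N: 0.365·a + 0.13·b = 169.5
Solving simultaneously: a = 452.089, b = 34.5197.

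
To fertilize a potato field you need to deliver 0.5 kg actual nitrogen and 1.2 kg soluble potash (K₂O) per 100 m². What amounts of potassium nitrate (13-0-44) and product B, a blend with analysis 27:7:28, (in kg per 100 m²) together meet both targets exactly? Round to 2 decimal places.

With a, b = kg per 100 m² of potassium nitrate and product B:
N: 0.13·a + 0.27·b = 0.5
K₂O: 0.44·a + 0.28·b = 1.2
From row1: a = (0.5 − 0.27·b) / 0.13.
Into row2: 0.44·(0.5 − 0.27·b)/0.13 + 0.28·b = 1.2 → b = 0.776699, a = 2.23301.

2.23 kg potassium nitrate, 0.78 kg product B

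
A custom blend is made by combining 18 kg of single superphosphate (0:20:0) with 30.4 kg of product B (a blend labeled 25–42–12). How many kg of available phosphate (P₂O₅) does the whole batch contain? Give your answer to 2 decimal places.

P₂O₅ mass = 20%×18 + 42%×30.4 = 16.368 kg.

16.37 kg P₂O₅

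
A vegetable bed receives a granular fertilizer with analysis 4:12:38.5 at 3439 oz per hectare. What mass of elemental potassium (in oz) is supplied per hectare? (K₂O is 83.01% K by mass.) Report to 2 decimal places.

1099.06 oz K per hectare

K₂O per hectare = 3439 × 38.5% = 1324.02 oz.
Elemental K = 1324.02 × 0.8301 = 1099.0649 oz per hectare.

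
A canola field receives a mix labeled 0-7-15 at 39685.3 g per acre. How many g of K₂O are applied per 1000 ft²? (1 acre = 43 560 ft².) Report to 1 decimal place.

136.7 g K₂O per thousand sq ft

K₂O per acre = 39685.3 × 15% = 5952.8 g.
Convert to per 1000 ft²: 5952.8 × 0.0229568 = 136.657 g.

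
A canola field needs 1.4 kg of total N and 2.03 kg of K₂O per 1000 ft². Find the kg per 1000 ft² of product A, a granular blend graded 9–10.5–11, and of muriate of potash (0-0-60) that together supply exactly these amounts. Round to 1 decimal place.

Per-1000 ft² balance (a = product A, b = muriate of potash):
N: 0.09·a + 0·b = 1.4
K₂O: 0.11·a + 0.6·b = 2.03
Eliminate a: (row1) − 0.09/0.11·(row2) → -0.490909·b = -0.260909, so b = 0.531481.
Back-substitute: a = (1.4 − 0·0.531481) / 0.09 = 15.5556.

15.6 kg product A, 0.5 kg muriate of potash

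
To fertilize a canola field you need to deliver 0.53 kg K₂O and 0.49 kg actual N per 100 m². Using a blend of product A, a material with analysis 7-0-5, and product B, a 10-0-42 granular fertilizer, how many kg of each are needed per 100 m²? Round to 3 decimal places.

6.262 kg product A, 0.516 kg product B

Let a = kg of product A, b = kg of product B (per 100 m²).
K₂O: 0.05·a + 0.42·b = 0.53
N: 0.07·a + 0.1·b = 0.49
Solving simultaneously: a = 6.2623, b = 0.516393.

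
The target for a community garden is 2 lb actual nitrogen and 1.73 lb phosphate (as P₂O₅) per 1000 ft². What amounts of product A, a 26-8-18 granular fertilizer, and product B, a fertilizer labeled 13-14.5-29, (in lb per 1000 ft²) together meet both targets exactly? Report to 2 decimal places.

Let a = lb of product A, b = lb of product B (per 1000 ft²).
N: 0.26·a + 0.13·b = 2
P₂O₅: 0.08·a + 0.145·b = 1.73
Eliminate a: (row1) − 0.26/0.08·(row2) → -0.34125·b = -3.6225, so b = 10.6154.
Back-substitute: a = (2 − 0.13·10.6154) / 0.26 = 2.38462.

2.38 lb product A, 10.62 lb product B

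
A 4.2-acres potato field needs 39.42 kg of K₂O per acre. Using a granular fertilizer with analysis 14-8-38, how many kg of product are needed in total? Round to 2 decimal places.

Product per acre = 39.42 / 38% = 103.737 kg.
Total product = 103.737 × 4.2 = 435.6947 kg.

435.69 kg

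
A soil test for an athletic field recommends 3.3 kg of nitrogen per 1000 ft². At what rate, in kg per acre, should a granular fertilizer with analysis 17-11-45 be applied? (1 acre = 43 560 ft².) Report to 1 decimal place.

Product per 1000 ft² = 3.3 / 17% = 19.4118 kg.
Convert to per acre: 19.4118 × 43.56 = 845.576 kg.

845.6 kg of product per acre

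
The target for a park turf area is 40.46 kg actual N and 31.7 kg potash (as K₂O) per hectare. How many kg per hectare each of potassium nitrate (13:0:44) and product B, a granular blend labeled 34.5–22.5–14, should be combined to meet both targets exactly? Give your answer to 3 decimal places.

39.462 kg potassium nitrate, 102.406 kg product B

Per-hectare balance (a = potassium nitrate, b = product B):
N: 0.13·a + 0.345·b = 40.46
K₂O: 0.44·a + 0.14·b = 31.7
Eliminate a: (row1) − 0.13/0.44·(row2) → 0.303636·b = 31.0941, so b = 102.4057.
Back-substitute: a = (40.46 − 0.345·102.4057) / 0.13 = 39.4618.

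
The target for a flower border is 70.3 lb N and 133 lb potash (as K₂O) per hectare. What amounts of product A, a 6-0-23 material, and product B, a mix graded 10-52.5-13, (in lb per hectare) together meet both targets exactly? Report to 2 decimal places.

273.75 lb product A, 538.75 lb product B

With a, b = lb per hectare of product A and product B:
N: 0.06·a + 0.1·b = 70.3
K₂O: 0.23·a + 0.13·b = 133
From row1: a = (70.3 − 0.1·b) / 0.06.
Into row2: 0.23·(70.3 − 0.1·b)/0.06 + 0.13·b = 133 → b = 538.75, a = 273.75.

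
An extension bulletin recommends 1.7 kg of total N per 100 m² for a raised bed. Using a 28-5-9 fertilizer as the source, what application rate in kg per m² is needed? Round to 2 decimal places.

0.06 kg of product per sq m

Product per 100 m² = 1.7 / 28% = 6.07143 kg.
Convert to per m²: 6.07143 × 0.01 = 0.0607143 kg.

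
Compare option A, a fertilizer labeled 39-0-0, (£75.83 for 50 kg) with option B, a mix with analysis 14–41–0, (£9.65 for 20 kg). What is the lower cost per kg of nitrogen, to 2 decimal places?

£3.45 per kg N (option B)

option A: N per bag = 50 × 39% = 19.5 kg; cost = 75.83 / 19.5 = £3.8887/kg N.
option B: N per bag = 20 × 14% = 2.8 kg; cost = 9.65 / 2.8 = £3.4464/kg N.
option B is cheaper.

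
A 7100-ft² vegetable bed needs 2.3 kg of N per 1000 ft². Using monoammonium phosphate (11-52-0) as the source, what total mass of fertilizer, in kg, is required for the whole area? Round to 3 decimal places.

148.455 kg

Product per 1000 ft² = 2.3 / 11% = 20.9091 kg.
Total product = 20.9091 × 7100 / 1000 = 148.4545 kg.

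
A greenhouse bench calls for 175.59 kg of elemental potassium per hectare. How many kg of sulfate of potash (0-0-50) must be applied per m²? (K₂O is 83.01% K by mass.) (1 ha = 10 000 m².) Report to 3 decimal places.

As K₂O: 175.59 / 0.8301 = 211.529 kg per hectare.
Product per hectare = 211.529 / 50% = 423.057 kg.
Convert to per m²: 423.057 × 0.0001 = 0.0423057 kg.

0.042 kg of product per sq m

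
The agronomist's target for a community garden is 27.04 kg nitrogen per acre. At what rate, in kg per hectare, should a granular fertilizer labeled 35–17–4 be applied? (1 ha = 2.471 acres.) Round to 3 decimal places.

Product per acre = 27.04 / 35% = 77.2571 kg.
Convert to per hectare: 77.2571 × 2.471 = 190.9024 kg.

190.902 kg of product per hectare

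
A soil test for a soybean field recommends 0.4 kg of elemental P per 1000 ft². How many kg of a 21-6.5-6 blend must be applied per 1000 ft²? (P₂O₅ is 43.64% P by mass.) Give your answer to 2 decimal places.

As P₂O₅: 0.4 / 0.4364 = 0.91659 kg per 1000 ft².
Product per 1000 ft² = 0.91659 / 6.5% = 14.1014 kg.

14.10 kg of product per thousand sq ft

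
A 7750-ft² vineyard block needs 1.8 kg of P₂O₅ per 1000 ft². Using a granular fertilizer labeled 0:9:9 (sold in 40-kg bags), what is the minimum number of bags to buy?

Product per 1000 ft² = 1.8 / 9% = 20 kg.
Total product = 20 × 7750 / 1000 = 155 kg.
Bags = ⌈155 / 40⌉ = 4.

4 bags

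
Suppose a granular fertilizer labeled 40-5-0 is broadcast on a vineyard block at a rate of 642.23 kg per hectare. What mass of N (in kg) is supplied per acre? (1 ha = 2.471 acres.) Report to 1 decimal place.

nitrogen per hectare = 642.23 × 40% = 256.892 kg.
Convert to per acre: 256.892 × 0.404694 = 103.963 kg.

104.0 kg N per acre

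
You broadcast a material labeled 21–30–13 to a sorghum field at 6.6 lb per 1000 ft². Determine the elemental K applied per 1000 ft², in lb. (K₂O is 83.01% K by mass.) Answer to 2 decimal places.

K₂O per 1000 ft² = 6.6 × 13% = 0.858 lb.
Elemental K = 0.858 × 0.8301 = 0.712226 lb per 1000 ft².

0.71 lb K per thousand sq ft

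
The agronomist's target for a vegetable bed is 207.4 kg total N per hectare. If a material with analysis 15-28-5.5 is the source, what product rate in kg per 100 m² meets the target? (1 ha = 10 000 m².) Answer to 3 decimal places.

13.827 kg of product per hundred sq m

Product per hectare = 207.4 / 15% = 1382.67 kg.
Convert to per 100 m²: 1382.67 × 0.01 = 13.8267 kg.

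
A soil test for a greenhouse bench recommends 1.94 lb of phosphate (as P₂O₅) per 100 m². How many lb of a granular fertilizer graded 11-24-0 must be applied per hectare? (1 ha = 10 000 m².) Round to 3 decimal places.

Product per 100 m² = 1.94 / 24% = 8.08333 lb.
Convert to per hectare: 8.08333 × 100 = 808.3333 lb.

808.333 lb of product per hectare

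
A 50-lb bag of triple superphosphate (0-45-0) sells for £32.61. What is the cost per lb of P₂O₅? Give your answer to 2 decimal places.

£1.45 per lb P₂O₅

P₂O₅ in bag = 50 × 45% = 22.5 lb.
Cost per lb P₂O₅ = £32.61 / 22.5 = £1.4493.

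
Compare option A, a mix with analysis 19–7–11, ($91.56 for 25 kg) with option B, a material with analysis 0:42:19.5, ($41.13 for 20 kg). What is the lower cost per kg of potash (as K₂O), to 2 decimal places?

option A: K₂O per bag = 25 × 11% = 2.75 kg; cost = 91.56 / 2.75 = $33.2945/kg K₂O.
option B: K₂O per bag = 20 × 19.5% = 3.9 kg; cost = 41.13 / 3.9 = $10.5462/kg K₂O.
option B is cheaper.

$10.55 per kg K₂O (option B)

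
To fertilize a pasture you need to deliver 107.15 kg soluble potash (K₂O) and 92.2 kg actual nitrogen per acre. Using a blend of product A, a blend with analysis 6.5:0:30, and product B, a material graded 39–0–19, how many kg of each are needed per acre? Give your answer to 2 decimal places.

Let a = kg of product A, b = kg of product B (per acre).
K₂O: 0.3·a + 0.19·b = 107.15
N: 0.065·a + 0.39·b = 92.2
Solving simultaneously: a = 231.921, b = 197.757.

231.92 kg product A, 197.76 kg product B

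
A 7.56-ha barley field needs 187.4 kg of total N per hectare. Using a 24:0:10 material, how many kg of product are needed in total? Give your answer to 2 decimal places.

Product per hectare = 187.4 / 24% = 780.833 kg.
Total product = 780.833 × 7.56 = 5903.1 kg.

5903.10 kg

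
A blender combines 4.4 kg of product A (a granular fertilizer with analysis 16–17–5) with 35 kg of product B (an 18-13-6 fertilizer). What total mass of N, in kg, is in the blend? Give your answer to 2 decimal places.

N mass = 16%×4.4 + 18%×35 = 7.004 kg.

7.00 kg N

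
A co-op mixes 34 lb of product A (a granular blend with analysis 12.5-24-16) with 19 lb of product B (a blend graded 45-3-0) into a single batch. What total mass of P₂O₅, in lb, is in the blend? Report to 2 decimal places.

P₂O₅ mass = 24%×34 + 3%×19 = 8.73 lb.

8.73 lb P₂O₅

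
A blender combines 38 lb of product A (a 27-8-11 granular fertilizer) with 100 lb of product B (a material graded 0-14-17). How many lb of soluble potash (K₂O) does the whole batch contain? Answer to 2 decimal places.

K₂O mass = 11%×38 + 17%×100 = 21.18 lb.

21.18 lb K₂O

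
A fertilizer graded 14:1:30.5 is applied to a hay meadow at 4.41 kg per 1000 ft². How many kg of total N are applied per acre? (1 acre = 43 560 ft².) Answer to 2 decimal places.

nitrogen per 1000 ft² = 4.41 × 14% = 0.6174 kg.
Convert to per acre: 0.6174 × 43.56 = 26.8939 kg.

26.89 kg N per acre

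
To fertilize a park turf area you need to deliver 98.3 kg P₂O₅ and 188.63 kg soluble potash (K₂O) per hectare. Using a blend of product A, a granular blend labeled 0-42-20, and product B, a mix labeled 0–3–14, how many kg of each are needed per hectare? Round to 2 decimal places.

Let a = kg of product A, b = kg of product B (per hectare).
P₂O₅: 0.42·a + 0.03·b = 98.3
K₂O: 0.2·a + 0.14·b = 188.63
Eliminate b: (row1) − 0.03/0.14·(row2) → 0.377143·a = 57.8793, so a = 153.468.
Then b = (188.63 − 0.2·153.468) / 0.14 = 1128.117.

153.47 kg product A, 1128.12 kg product B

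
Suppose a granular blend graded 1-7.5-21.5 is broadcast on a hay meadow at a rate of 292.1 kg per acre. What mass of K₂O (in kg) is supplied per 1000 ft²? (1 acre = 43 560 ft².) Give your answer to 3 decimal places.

K₂O per acre = 292.1 × 21.5% = 62.8015 kg.
Convert to per 1000 ft²: 62.8015 × 0.0229568 = 1.44172 kg.

1.442 kg K₂O per thousand sq ft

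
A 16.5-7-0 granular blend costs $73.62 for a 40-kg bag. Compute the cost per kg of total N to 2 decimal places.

$11.15 per kg N

N in bag = 40 × 16.5% = 6.6 kg.
Cost per kg N = $73.62 / 6.6 = $11.1545.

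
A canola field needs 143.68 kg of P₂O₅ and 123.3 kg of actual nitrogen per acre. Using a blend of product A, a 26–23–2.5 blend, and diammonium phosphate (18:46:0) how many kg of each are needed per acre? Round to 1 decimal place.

With a, b = kg per acre of product A and diammonium phosphate:
P₂O₅: 0.23·a + 0.46·b = 143.68
N: 0.26·a + 0.18·b = 123.3
Eliminate a: (row1) − 0.23/0.26·(row2) → 0.300769·b = 34.6069, so b = 115.061.
Back-substitute: a = (143.68 − 0.46·115.061) / 0.23 = 394.573.

394.6 kg product A, 115.1 kg diammonium phosphate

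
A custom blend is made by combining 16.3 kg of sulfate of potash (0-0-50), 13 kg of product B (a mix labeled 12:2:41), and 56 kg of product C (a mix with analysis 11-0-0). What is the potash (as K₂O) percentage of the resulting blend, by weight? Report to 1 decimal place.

Total mass = 16.3 + 13 + 56 = 85.3 kg.
K₂O mass = 50%×16.3 + 41%×13 + 0%×56 = 13.48 kg.
% K₂O = 13.48 / 85.3 = 15.803%.

15.8% K₂O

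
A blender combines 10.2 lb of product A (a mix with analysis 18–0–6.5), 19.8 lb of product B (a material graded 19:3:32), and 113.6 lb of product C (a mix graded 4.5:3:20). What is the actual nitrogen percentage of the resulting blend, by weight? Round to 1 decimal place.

Total mass = 10.2 + 19.8 + 113.6 = 143.6 lb.
N mass = 18%×10.2 + 19%×19.8 + 4.5%×113.6 = 10.71 lb.
% N = 10.71 / 143.6 = 7.45822%.

7.5% N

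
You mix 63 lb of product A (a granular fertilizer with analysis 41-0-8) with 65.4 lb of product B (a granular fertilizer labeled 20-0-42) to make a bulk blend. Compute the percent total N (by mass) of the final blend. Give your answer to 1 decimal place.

30.3% N

Total mass = 63 + 65.4 = 128.4 lb.
N mass = 41%×63 + 20%×65.4 = 38.91 lb.
% N = 38.91 / 128.4 = 30.3037%.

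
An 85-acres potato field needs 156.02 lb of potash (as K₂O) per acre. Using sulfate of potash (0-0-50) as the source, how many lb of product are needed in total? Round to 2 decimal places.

26523.40 lb

Product per acre = 156.02 / 50% = 312.04 lb.
Total product = 312.04 × 85 = 26523.4 lb.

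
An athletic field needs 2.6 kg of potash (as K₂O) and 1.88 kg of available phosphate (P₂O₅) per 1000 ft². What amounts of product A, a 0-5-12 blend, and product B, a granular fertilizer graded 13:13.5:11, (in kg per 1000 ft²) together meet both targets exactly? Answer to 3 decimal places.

13.477 kg product A, 8.935 kg product B

With a, b = kg per 1000 ft² of product A and product B:
K₂O: 0.12·a + 0.11·b = 2.6
P₂O₅: 0.05·a + 0.135·b = 1.88
Eliminate a: (row1) − 0.12/0.05·(row2) → -0.214·b = -1.912, so b = 8.93458.
Back-substitute: a = (2.6 − 0.11·8.93458) / 0.12 = 13.4766.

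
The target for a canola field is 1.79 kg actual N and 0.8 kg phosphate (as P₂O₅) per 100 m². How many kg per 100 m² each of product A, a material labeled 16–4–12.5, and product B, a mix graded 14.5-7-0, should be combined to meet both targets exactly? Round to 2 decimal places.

Per-100 m² balance (a = product A, b = product B):
N: 0.16·a + 0.145·b = 1.79
P₂O₅: 0.04·a + 0.07·b = 0.8
Eliminate a: (row1) − 0.16/0.04·(row2) → -0.135·b = -1.41, so b = 10.4444.
Back-substitute: a = (1.79 − 0.145·10.4444) / 0.16 = 1.72222.

1.72 kg product A, 10.44 kg product B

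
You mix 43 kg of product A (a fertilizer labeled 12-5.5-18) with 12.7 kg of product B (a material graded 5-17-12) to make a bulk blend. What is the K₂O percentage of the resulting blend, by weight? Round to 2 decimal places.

Total mass = 43 + 12.7 = 55.7 kg.
K₂O mass = 18%×43 + 12%×12.7 = 9.264 kg.
% K₂O = 9.264 / 55.7 = 16.632%.

16.63% K₂O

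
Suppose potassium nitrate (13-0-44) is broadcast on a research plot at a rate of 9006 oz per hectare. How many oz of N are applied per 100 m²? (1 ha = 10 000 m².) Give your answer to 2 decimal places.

nitrogen per hectare = 9006 × 13% = 1170.78 oz.
Convert to per 100 m²: 1170.78 × 0.01 = 11.7078 oz.

11.71 oz N per hundred sq m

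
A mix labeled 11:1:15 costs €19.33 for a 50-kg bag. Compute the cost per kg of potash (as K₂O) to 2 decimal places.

€2.58 per kg K₂O

K₂O in bag = 50 × 15% = 7.5 kg.
Cost per kg K₂O = €19.33 / 7.5 = €2.5773.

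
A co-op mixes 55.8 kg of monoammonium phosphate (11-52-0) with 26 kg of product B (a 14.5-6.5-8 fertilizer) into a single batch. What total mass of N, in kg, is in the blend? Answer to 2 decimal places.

9.91 kg N

N mass = 11%×55.8 + 14.5%×26 = 9.908 kg.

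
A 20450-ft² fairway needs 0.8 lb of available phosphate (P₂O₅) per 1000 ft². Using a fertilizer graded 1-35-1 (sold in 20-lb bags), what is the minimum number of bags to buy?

3 bags

Product per 1000 ft² = 0.8 / 35% = 2.28571 lb.
Total product = 2.28571 × 20450 / 1000 = 46.7429 lb.
Bags = ⌈46.7429 / 20⌉ = 3.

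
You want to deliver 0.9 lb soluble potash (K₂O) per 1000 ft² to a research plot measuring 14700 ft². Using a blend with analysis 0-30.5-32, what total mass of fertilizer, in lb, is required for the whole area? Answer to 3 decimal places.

Product per 1000 ft² = 0.9 / 32% = 2.8125 lb.
Total product = 2.8125 × 14700 / 1000 = 41.3438 lb.

41.344 lb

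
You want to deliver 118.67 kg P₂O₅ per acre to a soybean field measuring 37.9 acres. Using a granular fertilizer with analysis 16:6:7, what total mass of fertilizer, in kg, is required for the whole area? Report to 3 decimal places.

74959.883 kg

Product per acre = 118.67 / 6% = 1977.83 kg.
Total product = 1977.83 × 37.9 = 74959.8833 kg.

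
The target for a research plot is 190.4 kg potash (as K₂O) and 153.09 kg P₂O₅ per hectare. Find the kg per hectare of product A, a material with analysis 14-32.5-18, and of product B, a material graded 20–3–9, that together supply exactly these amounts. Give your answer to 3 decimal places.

Per-hectare balance (a = product A, b = product B):
K₂O: 0.18·a + 0.09·b = 190.4
P₂O₅: 0.325·a + 0.03·b = 153.09
Solving simultaneously: a = 338.2013, b = 1439.15304.

338.201 kg product A, 1439.153 kg product B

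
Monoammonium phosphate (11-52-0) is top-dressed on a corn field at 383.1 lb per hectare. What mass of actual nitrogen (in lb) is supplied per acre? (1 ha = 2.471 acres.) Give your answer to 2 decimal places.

nitrogen per hectare = 383.1 × 11% = 42.141 lb.
Convert to per acre: 42.141 × 0.404694 = 17.0542 lb.

17.05 lb N per acre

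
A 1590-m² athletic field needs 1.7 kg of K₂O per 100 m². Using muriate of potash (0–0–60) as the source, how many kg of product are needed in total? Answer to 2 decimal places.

45.05 kg

Product per 100 m² = 1.7 / 60% = 2.83333 kg.
Total product = 2.83333 × 1590 / 100 = 45.05 kg.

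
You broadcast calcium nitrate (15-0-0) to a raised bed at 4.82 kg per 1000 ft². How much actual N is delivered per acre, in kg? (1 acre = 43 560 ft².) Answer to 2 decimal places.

31.49 kg N per acre

nitrogen per 1000 ft² = 4.82 × 15% = 0.723 kg.
Convert to per acre: 0.723 × 43.56 = 31.4939 kg.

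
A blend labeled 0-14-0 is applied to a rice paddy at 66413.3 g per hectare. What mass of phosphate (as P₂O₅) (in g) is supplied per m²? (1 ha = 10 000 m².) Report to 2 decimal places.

0.93 g P₂O₅ per sq m

P₂O₅ per hectare = 66413.3 × 14% = 9297.86 g.
Convert to per m²: 9297.86 × 0.0001 = 0.929786 g.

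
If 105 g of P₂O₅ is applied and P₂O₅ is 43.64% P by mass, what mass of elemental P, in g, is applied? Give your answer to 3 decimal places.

45.822 g P

P = 105 × 0.4364 = 45.822 g.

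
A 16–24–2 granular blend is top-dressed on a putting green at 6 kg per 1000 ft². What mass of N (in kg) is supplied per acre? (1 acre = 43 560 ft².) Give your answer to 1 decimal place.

nitrogen per 1000 ft² = 6 × 16% = 0.96 kg.
Convert to per acre: 0.96 × 43.56 = 41.8176 kg.

41.8 kg N per acre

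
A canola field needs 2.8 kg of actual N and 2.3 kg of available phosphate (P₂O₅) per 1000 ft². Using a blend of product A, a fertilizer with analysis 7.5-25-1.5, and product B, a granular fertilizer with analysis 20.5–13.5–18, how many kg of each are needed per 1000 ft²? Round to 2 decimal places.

Per-1000 ft² balance (a = product A, b = product B):
N: 0.075·a + 0.205·b = 2.8
P₂O₅: 0.25·a + 0.135·b = 2.3
From row1: a = (2.8 − 0.205·b) / 0.075.
Into row2: 0.25·(2.8 − 0.205·b)/0.075 + 0.135·b = 2.3 → b = 12.8267, a = 2.27356.

2.27 kg product A, 12.83 kg product B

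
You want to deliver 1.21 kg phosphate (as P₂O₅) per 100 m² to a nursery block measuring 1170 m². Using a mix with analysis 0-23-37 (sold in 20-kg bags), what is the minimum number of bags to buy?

Product per 100 m² = 1.21 / 23% = 5.26087 kg.
Total product = 5.26087 × 1170 / 100 = 61.5522 kg.
Bags = ⌈61.5522 / 20⌉ = 4.

4 bags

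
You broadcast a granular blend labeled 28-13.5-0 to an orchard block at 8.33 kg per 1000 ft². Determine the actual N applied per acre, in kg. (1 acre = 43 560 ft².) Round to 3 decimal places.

101.599 kg N per acre

nitrogen per 1000 ft² = 8.33 × 28% = 2.3324 kg.
Convert to per acre: 2.3324 × 43.56 = 101.5993 kg.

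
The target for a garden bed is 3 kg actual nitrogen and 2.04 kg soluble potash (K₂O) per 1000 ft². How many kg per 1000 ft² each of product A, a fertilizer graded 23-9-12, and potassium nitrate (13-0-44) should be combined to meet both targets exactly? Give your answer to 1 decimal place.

12.3 kg product A, 1.3 kg potassium nitrate

Let a = kg of product A, b = kg of potassium nitrate (per 1000 ft²).
N: 0.23·a + 0.13·b = 3
K₂O: 0.12·a + 0.44·b = 2.04
Eliminate a: (row1) − 0.23/0.12·(row2) → -0.713333·b = -0.91, so b = 1.2757.
Back-substitute: a = (3 − 0.13·1.2757) / 0.23 = 12.3224.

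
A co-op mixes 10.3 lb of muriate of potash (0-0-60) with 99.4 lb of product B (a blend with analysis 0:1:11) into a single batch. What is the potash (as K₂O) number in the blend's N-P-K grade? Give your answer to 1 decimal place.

Total mass = 10.3 + 99.4 = 109.7 lb.
K₂O mass = 60%×10.3 + 11%×99.4 = 17.114 lb.
% K₂O = 17.114 / 109.7 = 15.6007%.

15.6% K₂O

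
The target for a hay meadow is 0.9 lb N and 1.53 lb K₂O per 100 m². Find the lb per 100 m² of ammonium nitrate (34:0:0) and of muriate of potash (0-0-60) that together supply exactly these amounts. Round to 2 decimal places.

Let a = lb of ammonium nitrate, b = lb of muriate of potash (per 100 m²).
N: 0.34·a + 0·b = 0.9
K₂O: 0·a + 0.6·b = 1.53
Solving simultaneously: a = 2.64706, b = 2.55.

2.65 lb ammonium nitrate, 2.55 lb muriate of potash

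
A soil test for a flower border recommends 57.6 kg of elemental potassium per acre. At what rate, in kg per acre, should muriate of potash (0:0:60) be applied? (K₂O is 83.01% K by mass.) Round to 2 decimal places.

As K₂O: 57.6 / 0.8301 = 69.3892 kg per acre.
Product per acre = 69.3892 / 60% = 115.649 kg.

115.65 kg of product per acre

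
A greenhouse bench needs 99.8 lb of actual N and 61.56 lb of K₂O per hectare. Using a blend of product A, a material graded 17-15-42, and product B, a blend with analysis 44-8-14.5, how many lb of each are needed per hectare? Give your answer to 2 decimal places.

Per-hectare balance (a = product A, b = product B):
N: 0.17·a + 0.44·b = 99.8
K₂O: 0.42·a + 0.145·b = 61.56
Eliminate a: (row1) − 0.17/0.42·(row2) → 0.38131·b = 74.8829, so b = 196.383.
Back-substitute: a = (99.8 − 0.44·196.383) / 0.17 = 78.7724.

78.77 lb product A, 196.38 lb product B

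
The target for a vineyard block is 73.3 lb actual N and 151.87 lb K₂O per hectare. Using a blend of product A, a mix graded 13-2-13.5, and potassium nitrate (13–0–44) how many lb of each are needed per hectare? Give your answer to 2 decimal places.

315.48 lb product A, 248.36 lb potassium nitrate

Let a = lb of product A, b = lb of potassium nitrate (per hectare).
N: 0.13·a + 0.13·b = 73.3
K₂O: 0.135·a + 0.44·b = 151.87
Eliminate b: (row1) − 0.13/0.44·(row2) → 0.0901136·a = 28.4293, so a = 315.483.
Then b = (151.87 − 0.135·315.483) / 0.44 = 248.363.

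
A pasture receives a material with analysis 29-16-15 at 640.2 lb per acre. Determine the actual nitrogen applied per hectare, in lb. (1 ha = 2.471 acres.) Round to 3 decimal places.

458.761 lb N per hectare

nitrogen per acre = 640.2 × 29% = 185.658 lb.
Convert to per hectare: 185.658 × 2.471 = 458.7609 lb.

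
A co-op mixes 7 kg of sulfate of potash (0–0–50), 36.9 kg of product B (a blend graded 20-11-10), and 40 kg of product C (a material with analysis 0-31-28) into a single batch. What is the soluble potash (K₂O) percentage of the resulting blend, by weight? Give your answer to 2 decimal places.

21.92% K₂O

Total mass = 7 + 36.9 + 40 = 83.9 kg.
K₂O mass = 50%×7 + 10%×36.9 + 28%×40 = 18.39 kg.
% K₂O = 18.39 / 83.9 = 21.919%.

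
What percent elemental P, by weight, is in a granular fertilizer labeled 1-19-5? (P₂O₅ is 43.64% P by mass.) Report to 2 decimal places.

8.29% P

%P = 19 × 0.4364 = 8.2916%.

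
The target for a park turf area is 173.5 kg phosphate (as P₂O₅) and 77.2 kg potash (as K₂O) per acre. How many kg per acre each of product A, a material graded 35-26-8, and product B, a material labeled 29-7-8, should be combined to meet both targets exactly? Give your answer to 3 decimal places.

Per-acre balance (a = product A, b = product B):
P₂O₅: 0.26·a + 0.07·b = 173.5
K₂O: 0.08·a + 0.08·b = 77.2
From row1: a = (173.5 − 0.07·b) / 0.26.
Into row2: 0.08·(173.5 − 0.07·b)/0.26 + 0.08·b = 77.2 → b = 407.3684, a = 557.6316.

557.632 kg product A, 407.368 kg product B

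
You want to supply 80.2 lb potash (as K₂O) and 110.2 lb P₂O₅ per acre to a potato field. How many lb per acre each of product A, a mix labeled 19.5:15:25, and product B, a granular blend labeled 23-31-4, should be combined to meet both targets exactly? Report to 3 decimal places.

Let a = lb of product A, b = lb of product B (per acre).
K₂O: 0.25·a + 0.04·b = 80.2
P₂O₅: 0.15·a + 0.31·b = 110.2
Solving simultaneously: a = 286.0699, b = 217.0629.

286.070 lb product A, 217.063 lb product B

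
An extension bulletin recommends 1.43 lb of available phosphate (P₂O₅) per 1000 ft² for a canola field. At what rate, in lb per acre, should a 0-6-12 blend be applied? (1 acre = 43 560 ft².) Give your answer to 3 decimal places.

Product per 1000 ft² = 1.43 / 6% = 23.8333 lb.
Convert to per acre: 23.8333 × 43.56 = 1038.18 lb.

1038.180 lb of product per acre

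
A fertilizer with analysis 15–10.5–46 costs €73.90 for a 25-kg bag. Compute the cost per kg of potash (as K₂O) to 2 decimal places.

K₂O in bag = 25 × 46% = 11.5 kg.
Cost per kg K₂O = €73.90 / 11.5 = €6.4261.

€6.43 per kg K₂O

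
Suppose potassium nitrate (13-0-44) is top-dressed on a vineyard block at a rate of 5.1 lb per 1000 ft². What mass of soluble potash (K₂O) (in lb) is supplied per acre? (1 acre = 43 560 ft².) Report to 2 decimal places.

97.75 lb K₂O per acre

K₂O per 1000 ft² = 5.1 × 44% = 2.244 lb.
Convert to per acre: 2.244 × 43.56 = 97.7486 lb.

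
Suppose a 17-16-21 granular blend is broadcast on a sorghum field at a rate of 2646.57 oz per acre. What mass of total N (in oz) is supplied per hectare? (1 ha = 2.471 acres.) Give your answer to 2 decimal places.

1111.74 oz N per hectare

nitrogen per acre = 2646.57 × 17% = 449.917 oz.
Convert to per hectare: 449.917 × 2.471 = 1111.7447 oz.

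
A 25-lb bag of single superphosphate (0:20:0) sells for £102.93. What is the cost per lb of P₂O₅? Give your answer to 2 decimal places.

P₂O₅ in bag = 25 × 20% = 5 lb.
Cost per lb P₂O₅ = £102.93 / 5 = £20.5860.

£20.59 per lb P₂O₅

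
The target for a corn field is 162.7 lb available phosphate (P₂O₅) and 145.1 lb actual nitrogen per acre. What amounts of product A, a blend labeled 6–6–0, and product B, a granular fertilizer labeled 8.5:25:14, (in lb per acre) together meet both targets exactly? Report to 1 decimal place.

Let a = lb of product A, b = lb of product B (per acre).
P₂O₅: 0.06·a + 0.25·b = 162.7
N: 0.06·a + 0.085·b = 145.1
Eliminate b: (row1) − 0.25/0.085·(row2) → -0.116471·a = -264.065, so a = 2267.22.
Then b = (145.1 − 0.06·2267.22) / 0.085 = 106.667.

2267.2 lb product A, 106.7 lb product B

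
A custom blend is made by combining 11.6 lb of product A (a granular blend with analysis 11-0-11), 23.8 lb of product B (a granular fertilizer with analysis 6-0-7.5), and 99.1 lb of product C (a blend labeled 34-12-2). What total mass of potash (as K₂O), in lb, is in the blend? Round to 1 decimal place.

K₂O mass = 11%×11.6 + 7.5%×23.8 + 2%×99.1 = 5.043 lb.

5.0 lb K₂O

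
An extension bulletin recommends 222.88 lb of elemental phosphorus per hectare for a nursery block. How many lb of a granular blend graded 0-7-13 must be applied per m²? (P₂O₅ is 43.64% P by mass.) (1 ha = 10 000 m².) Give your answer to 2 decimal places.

As P₂O₅: 222.88 / 0.4364 = 510.724 lb per hectare.
Product per hectare = 510.724 / 7% = 7296.06 lb.
Convert to per m²: 7296.06 × 0.0001 = 0.729606 lb.

0.73 lb of product per sq m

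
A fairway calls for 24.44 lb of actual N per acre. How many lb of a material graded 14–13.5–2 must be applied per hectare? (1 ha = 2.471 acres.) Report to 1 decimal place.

431.4 lb of product per hectare

Product per acre = 24.44 / 14% = 174.571 lb.
Convert to per hectare: 174.571 × 2.471 = 431.366 lb.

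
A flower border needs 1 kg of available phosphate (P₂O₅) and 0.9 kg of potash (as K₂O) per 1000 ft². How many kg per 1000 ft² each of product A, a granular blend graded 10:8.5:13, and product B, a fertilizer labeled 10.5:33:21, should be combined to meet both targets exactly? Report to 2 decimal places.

Per-1000 ft² balance (a = product A, b = product B):
P₂O₅: 0.085·a + 0.33·b = 1
K₂O: 0.13·a + 0.21·b = 0.9
From row1: a = (1 − 0.33·b) / 0.085.
Into row2: 0.13·(1 − 0.33·b)/0.085 + 0.21·b = 0.9 → b = 2.13573, a = 3.47305.

3.47 kg product A, 2.14 kg product B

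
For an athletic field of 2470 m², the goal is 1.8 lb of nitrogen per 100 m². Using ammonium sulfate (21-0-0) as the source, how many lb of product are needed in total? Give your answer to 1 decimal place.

211.7 lb

Product per 100 m² = 1.8 / 21% = 8.57143 lb.
Total product = 8.57143 × 2470 / 100 = 211.714 lb.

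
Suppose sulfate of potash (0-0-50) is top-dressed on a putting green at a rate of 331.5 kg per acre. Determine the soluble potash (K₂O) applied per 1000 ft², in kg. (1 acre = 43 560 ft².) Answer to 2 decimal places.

3.81 kg K₂O per thousand sq ft

K₂O per acre = 331.5 × 50% = 165.75 kg.
Convert to per 1000 ft²: 165.75 × 0.0229568 = 3.8051 kg.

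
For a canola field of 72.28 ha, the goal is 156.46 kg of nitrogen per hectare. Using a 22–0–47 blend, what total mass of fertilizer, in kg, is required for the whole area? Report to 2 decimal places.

Product per hectare = 156.46 / 22% = 711.182 kg.
Total product = 711.182 × 72.28 = 51404.222 kg.

51404.22 kg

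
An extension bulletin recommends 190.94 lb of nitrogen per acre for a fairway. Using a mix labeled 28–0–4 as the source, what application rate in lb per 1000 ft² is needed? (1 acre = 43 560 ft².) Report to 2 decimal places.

15.65 lb of product per thousand sq ft

Product per acre = 190.94 / 28% = 681.929 lb.
Convert to per 1000 ft²: 681.929 × 0.0229568 = 15.6549 lb.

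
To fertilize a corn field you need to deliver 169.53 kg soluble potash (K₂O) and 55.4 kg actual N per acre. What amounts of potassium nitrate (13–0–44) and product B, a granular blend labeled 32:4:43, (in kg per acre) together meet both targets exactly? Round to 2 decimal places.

Per-acre balance (a = potassium nitrate, b = product B):
K₂O: 0.44·a + 0.43·b = 169.53
N: 0.13·a + 0.32·b = 55.4
Eliminate a: (row1) − 0.44/0.13·(row2) → -0.653077·b = -17.9777, so b = 27.5277.
Back-substitute: a = (169.53 − 0.43·27.5277) / 0.44 = 358.393.

358.39 kg potassium nitrate, 27.53 kg product B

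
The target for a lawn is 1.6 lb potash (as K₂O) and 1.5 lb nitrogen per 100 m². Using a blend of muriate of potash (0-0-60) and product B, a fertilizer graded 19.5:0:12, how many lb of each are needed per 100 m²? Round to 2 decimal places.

Let a = lb of muriate of potash, b = lb of product B (per 100 m²).
K₂O: 0.6·a + 0.12·b = 1.6
N: 0·a + 0.195·b = 1.5
Solving simultaneously: a = 1.12821, b = 7.69231.

1.13 lb muriate of potash, 7.69 lb product B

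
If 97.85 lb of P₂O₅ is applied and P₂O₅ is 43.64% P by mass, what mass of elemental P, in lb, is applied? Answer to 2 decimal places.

P = 97.85 × 0.4364 = 42.7017 lb.

42.70 lb P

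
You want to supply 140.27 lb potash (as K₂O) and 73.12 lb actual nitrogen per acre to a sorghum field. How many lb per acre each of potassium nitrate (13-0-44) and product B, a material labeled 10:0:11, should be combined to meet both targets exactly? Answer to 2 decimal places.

201.47 lb potassium nitrate, 469.28 lb product B

With a, b = lb per acre of potassium nitrate and product B:
K₂O: 0.44·a + 0.11·b = 140.27
N: 0.13·a + 0.1·b = 73.12
Eliminate a: (row1) − 0.44/0.13·(row2) → -0.228462·b = -107.213, so b = 469.283.
Back-substitute: a = (140.27 − 0.11·469.283) / 0.44 = 201.4747.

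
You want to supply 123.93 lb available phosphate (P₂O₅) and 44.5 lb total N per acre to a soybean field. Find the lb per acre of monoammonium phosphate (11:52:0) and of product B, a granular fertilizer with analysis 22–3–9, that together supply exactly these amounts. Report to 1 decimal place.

With a, b = lb per acre of monoammonium phosphate and product B:
P₂O₅: 0.52·a + 0.03·b = 123.93
N: 0.11·a + 0.22·b = 44.5
Solving simultaneously: a = 233.39, b = 85.5779.

233.4 lb monoammonium phosphate, 85.6 lb product B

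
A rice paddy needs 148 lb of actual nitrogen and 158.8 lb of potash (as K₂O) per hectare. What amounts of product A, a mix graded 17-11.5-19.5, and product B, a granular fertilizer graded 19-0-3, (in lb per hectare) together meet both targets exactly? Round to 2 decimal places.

Let a = lb of product A, b = lb of product B (per hectare).
N: 0.17·a + 0.19·b = 148
K₂O: 0.195·a + 0.03·b = 158.8
Eliminate a: (row1) − 0.17/0.195·(row2) → 0.163846·b = 9.55897, so b = 58.3412.
Back-substitute: a = (148 − 0.19·58.3412) / 0.17 = 805.383.

805.38 lb product A, 58.34 lb product B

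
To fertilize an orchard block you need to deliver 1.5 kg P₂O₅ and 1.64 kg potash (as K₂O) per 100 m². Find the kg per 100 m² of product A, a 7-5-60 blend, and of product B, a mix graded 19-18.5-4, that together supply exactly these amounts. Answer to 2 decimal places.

Let a = kg of product A, b = kg of product B (per 100 m²).
P₂O₅: 0.05·a + 0.185·b = 1.5
K₂O: 0.6·a + 0.04·b = 1.64
Eliminate a: (row1) − 0.05/0.6·(row2) → 0.181667·b = 1.36333, so b = 7.50459.
Back-substitute: a = (1.5 − 0.185·7.50459) / 0.05 = 2.23303.

2.23 kg product A, 7.50 kg product B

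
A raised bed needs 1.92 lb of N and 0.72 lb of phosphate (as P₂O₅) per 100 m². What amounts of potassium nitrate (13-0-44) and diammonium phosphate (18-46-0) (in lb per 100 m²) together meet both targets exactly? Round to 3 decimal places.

Let a = lb of potassium nitrate, b = lb of diammonium phosphate (per 100 m²).
N: 0.13·a + 0.18·b = 1.92
P₂O₅: 0·a + 0.46·b = 0.72
Solving simultaneously: a = 12.60201, b = 1.56522.

12.602 lb potassium nitrate, 1.565 lb diammonium phosphate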